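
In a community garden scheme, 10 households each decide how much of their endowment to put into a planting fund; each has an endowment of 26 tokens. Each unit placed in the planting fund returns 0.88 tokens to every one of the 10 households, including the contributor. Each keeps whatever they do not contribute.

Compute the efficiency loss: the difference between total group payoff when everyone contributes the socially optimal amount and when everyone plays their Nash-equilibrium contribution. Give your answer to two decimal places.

The private return per contributed unit is 0.88 < 1, so contributing 0 is dominant for every player. At the Nash equilibrium everyone keeps their 26, and the group total is 10 × 26 = 260.
Each contributed unit returns 8.800 to the group as a whole (0.88 to each of 10 players), which exceeds 1, so the social optimum is full contribution: group total = 8.800 × 260 = 2288.00.
Efficiency loss = 2288.00 − 260 = 2028.00.

2028.00 tokens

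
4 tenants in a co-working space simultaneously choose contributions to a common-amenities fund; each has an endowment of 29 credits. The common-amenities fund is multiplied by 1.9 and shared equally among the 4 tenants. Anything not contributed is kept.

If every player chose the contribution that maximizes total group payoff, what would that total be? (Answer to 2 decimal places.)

220.40 credits

Each contributed unit returns 1.900 to the group as a whole (0.4750 to each of 4 players), which exceeds 1, so the social optimum is full contribution: group total = 1.900 × 116 = 220.40.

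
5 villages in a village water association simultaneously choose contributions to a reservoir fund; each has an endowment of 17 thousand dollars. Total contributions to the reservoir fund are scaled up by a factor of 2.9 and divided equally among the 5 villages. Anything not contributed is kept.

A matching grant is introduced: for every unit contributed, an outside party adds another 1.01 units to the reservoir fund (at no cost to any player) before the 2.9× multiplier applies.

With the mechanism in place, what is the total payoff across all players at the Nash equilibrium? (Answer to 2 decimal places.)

The effective private return per unit is now 2.9 × 2.01 / 5 = 1.1658 > 1, so every player's dominant strategy flips to full contribution.
At the Nash equilibrium everyone contributes 17. Group total payoff = 2.9 × 2.01 × 85 = 495.47.

495.47 thousand dollars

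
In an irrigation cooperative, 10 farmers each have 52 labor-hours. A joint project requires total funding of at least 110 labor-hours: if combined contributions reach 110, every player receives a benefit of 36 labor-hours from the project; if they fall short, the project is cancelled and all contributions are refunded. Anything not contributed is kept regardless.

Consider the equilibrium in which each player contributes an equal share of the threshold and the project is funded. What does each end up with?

77 labor-hours

Equal share of the threshold: 110/10 = 11.
At this profile no one gains by cutting their contribution: any cut drops the total below 110, the project is cancelled, contributions are refunded, and the deviator ends with 52, which is less than 52 − 11 + 36 = 77. Contributing more than 11 just wastes the excess. So contributing exactly 11 is a best response.
Each player's payoff: 52 − 11 + 36 = 77.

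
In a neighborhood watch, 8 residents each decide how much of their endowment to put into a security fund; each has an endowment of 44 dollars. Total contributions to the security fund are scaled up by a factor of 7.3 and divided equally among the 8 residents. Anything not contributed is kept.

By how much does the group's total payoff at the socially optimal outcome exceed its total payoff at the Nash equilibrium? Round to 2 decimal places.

Each contributed unit returns 7.3/8 = 0.9125 to its contributor — below 1 — so contributing 0 is dominant for every player. At the Nash equilibrium everyone keeps their 44, and the group total is 8 × 44 = 352.
Each contributed unit returns 7.300 to the group as a whole (0.9125 to each of 8 players), which exceeds 1, so the social optimum is full contribution: group total = 7.300 × 352 = 2569.60.
Efficiency loss = 2569.60 − 352 = 2217.60.

2217.60 dollars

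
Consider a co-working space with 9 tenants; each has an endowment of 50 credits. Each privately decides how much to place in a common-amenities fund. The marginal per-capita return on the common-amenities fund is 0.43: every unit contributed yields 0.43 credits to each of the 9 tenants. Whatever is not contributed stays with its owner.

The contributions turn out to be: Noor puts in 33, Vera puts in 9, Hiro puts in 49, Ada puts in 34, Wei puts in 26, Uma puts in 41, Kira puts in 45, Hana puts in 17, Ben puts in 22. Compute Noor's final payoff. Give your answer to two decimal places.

Total contributed: 33 + 9 + 49 + 34 + 26 + 41 + 45 + 17 + 22 = 276.
Each receives 0.43 × 276 = 118.68 from the common-amenities fund.
Noor keeps 50 − 33 = 17, so Noor's payoff is 17 + 118.68 = 135.68.

135.68 credits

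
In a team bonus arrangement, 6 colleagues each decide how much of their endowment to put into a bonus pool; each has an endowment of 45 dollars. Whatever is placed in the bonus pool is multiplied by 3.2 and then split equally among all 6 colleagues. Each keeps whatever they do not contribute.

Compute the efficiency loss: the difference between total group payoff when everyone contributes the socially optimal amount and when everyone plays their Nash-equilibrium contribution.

594.00 dollars

Each contributed unit returns 3.2/6 = 0.5333 to its contributor — below 1 — so contributing 0 is dominant for every player. At the Nash equilibrium everyone keeps their 45, and the group total is 6 × 45 = 270.
Each contributed unit returns 3.200 to the group as a whole (0.5333 to each of 6 players), which exceeds 1, so the social optimum is full contribution: group total = 3.200 × 270 = 864.00.
Efficiency loss = 864.00 − 270 = 594.00.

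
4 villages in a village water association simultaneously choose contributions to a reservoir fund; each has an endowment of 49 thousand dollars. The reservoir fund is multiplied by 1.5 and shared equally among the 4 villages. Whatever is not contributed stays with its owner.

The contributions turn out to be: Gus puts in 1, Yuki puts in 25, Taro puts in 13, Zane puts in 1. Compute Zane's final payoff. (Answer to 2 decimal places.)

Total contributed: 1 + 25 + 13 + 1 = 40.
Each receives 1.5 × 40 / 4 = 15.00 from the reservoir fund.
Zane keeps 49 − 1 = 48, so Zane's payoff is 48 + 15.00 = 63.00.

63.00 thousand dollars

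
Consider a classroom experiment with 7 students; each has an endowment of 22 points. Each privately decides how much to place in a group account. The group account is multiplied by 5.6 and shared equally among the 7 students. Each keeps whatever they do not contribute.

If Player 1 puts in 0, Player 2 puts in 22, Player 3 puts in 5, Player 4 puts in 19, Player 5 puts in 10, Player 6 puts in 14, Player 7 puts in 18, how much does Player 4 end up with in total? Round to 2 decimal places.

Total contributed: 0 + 22 + 5 + 19 + 10 + 14 + 18 = 88.
Each receives 5.6 × 88 / 7 = 70.40 from the group account.
Player 4 keeps 22 − 19 = 3, so Player 4's payoff is 3 + 70.40 = 73.40.

73.40 points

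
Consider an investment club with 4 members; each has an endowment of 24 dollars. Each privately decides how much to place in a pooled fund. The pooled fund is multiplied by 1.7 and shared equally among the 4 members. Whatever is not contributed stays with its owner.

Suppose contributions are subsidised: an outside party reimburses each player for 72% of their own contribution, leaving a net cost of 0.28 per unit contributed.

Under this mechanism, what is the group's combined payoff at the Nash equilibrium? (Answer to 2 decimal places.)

232.32 dollars

Under the mechanism each unit contributed yields (1.7/4) / 0.28 = 1.5179 back to its contributor per unit of net cost, which exceeds 1, making full contribution the dominant choice for everyone.
At the Nash equilibrium everyone contributes 24. Group total payoff = 4 × (24 × 0.72 + 1.7 × 24) = 232.32.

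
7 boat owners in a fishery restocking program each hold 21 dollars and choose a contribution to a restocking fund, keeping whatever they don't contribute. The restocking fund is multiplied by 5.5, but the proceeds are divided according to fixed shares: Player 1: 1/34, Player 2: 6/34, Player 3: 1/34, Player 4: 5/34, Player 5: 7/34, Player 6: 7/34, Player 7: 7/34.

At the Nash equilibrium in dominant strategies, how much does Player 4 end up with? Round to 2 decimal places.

Player j's private return per contributed unit is 5.5 × (j's share). Contributing is weakly dominant for j when that share is at least 1/5.5 = 0.1818, and contributing 0 is dominant otherwise.
Player 5, Player 6 and Player 7 clear that bar, contributing 21 each; the remaining 4 contribute 0. Total contributed: 63.
Player 4 keeps 21 and receives 5.5 × 63 × 5/34 = 50.96 from the restocking fund, for a payoff of 71.96.

71.96 dollars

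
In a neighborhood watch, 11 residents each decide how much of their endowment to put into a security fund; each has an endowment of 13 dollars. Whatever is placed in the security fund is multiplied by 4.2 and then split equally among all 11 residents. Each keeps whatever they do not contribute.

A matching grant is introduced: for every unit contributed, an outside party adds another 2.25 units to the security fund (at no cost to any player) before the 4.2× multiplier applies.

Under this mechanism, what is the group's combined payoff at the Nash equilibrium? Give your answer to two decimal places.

Under the mechanism each unit contributed yields 4.2 × 3.25 / 11 = 1.2409 back to its contributor per unit of net cost, which exceeds 1, making full contribution the dominant choice for everyone.
At the Nash equilibrium everyone contributes 13. Group total payoff = 4.2 × 3.25 × 143 = 1951.95.

1951.95 dollars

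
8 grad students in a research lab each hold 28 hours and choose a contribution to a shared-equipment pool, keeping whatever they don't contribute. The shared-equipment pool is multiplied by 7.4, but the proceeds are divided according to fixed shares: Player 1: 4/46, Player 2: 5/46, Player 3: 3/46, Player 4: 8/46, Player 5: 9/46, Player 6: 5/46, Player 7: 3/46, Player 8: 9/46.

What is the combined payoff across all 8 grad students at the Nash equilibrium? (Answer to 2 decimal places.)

Each unit j contributes comes back to j as 7.4 × (j's share), so j prefers to contribute only if that share exceeds 1/7.4 = 0.1351; otherwise keeping the unit dominates.
Player 4, Player 5 and Player 8 are above the threshold, contributing 28 each; the remaining 5 contribute 0. Total contributed: 84.
The shared-equipment pool pays out 7.4 × 84 = 621.60 in total (split across the unequal shares, but the aggregate is all that matters for the group sum).
The 5 free-riders keep 28 each, adding 140. Group total = 140 + 621.60 = 761.60.

761.60 hours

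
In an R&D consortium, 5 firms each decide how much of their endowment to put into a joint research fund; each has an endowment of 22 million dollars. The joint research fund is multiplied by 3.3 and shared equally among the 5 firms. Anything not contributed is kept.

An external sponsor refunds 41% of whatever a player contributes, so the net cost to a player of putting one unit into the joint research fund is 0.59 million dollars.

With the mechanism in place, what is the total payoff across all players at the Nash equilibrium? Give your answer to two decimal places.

408.10 million dollars

With the mechanism, a contributed unit returns (3.3/5) / 0.59 = 1.1186 per unit of net cost to the contributor — now above 1 — so contributing fully is weakly dominant for every player.
At the Nash equilibrium everyone contributes 22. Group total payoff = 5 × (22 × 0.41 + 3.3 × 22) = 408.10.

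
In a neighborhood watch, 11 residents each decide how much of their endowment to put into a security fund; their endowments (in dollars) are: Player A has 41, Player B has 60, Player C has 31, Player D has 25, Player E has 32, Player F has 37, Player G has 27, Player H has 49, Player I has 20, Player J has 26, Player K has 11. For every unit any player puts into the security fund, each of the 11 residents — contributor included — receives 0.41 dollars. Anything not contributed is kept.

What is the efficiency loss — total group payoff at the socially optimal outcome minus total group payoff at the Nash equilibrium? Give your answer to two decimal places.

1260.09 dollars

The private return per contributed unit is 0.41 < 1 for everyone, so the Nash equilibrium is zero contribution and the group total is Σ E_j = 41 + 60 + 31 + 25 + 32 + 37 + 27 + 49 + 20 + 26 + 11 = 359.
Each contributed unit returns 4.510 to the group, so the social optimum is full contribution by everyone: group total = 4.510 × 359 = 1619.09.
Efficiency loss = (4.510 − 1) × 359 = 1260.09.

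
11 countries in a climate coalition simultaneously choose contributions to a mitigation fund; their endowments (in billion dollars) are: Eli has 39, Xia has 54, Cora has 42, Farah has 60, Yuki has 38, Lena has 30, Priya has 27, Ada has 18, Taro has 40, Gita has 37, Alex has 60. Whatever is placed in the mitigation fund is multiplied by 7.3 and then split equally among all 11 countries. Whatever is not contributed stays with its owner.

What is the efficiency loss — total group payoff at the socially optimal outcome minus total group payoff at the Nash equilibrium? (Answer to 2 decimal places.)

The private return per contributed unit is 7.3/11 = 0.6636 < 1 for every player regardless of endowment, so the Nash equilibrium is zero contribution and the group total is Σ E_j = 39 + 54 + 42 + 60 + 38 + 30 + 27 + 18 + 40 + 37 + 60 = 445.
Each contributed unit returns 7.300 to the group, so the social optimum is full contribution by everyone: group total = 7.300 × 445 = 3248.50.
Efficiency loss = (7.300 − 1) × 445 = 2803.50.

2803.50 billion dollars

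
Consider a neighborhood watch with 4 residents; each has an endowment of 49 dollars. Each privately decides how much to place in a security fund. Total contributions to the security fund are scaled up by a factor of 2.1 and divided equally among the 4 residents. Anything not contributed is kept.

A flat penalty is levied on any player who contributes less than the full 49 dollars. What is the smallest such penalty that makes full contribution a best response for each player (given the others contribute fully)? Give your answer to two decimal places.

23.28 dollars

Given the others contribute fully, the best deviation is to contribute 0 (any partial contribution still incurs the fine and gives up units whose private return 0.5250 is below 1).
Deviating from 49 to 0 saves 49 dollars but forfeits the deviator's share of the drop in the security fund: 2.1/4 × 49 = 25.72.
So the deviation gain is 49 − 25.72 = 23.28, and the fine must be at least 23.28 dollars to wipe it out.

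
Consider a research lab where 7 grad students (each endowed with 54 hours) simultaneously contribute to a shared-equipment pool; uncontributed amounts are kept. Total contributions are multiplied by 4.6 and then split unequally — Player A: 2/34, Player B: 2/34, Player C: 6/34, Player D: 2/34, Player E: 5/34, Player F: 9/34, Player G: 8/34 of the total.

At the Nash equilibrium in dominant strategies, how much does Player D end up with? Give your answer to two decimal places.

83.22 hours

A player with share s gets back 4.6·s per unit contributed, so full contribution is dominant for anyone with s > 1/4.6 = 0.2174 and zero contribution is dominant for anyone below.
Player F and Player G are above the threshold, contributing 54 each; the remaining 5 contribute 0. Total contributed: 108.
Player D keeps 54 and receives 4.6 × 108 × 2/34 = 29.22 from the shared-equipment pool, for a payoff of 83.22.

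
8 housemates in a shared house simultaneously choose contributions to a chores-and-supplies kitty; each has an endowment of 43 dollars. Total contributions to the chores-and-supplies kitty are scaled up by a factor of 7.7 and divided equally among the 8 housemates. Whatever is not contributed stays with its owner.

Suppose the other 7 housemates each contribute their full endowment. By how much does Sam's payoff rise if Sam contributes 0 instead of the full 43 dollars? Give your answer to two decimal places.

1.61 dollars

Switching from a contribution of 43 to 0 lets Sam keep an extra 43 dollars, but lowers the chores-and-supplies kitty by 43, which costs Sam their own share of that drop: 7.7/8 × 43 = 41.39.
Net gain = 43 − 41.39 = 1.61. The private return per contributed unit (0.9625) is below 1, so free-riding is indeed the best response regardless of what the others do.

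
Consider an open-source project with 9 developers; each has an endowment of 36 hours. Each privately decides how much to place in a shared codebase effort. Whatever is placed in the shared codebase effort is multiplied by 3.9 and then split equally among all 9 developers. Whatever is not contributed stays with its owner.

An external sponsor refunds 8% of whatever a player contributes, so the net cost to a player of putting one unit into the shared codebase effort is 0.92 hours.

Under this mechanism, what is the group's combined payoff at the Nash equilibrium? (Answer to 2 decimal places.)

324.00 hours

Even with the mechanism, each unit contributed returns only (3.9/9) / 0.92 = 0.4710 per unit of net cost, so contributing nothing is still dominant.
At the Nash equilibrium no one contributes; group total payoff = 9 × 36 = 324.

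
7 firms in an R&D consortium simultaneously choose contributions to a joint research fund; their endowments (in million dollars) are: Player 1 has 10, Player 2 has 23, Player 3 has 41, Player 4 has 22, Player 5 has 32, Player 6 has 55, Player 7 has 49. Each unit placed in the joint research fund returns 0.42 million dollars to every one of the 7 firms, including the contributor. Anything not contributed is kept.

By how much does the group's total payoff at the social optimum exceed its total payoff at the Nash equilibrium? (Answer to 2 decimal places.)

450.08 million dollars

The private return per contributed unit is 0.42 < 1 for everyone, so the Nash equilibrium is zero contribution and the group total is Σ E_j = 10 + 23 + 41 + 22 + 32 + 55 + 49 = 232.
Each contributed unit returns 2.940 to the group, so the social optimum is full contribution by everyone: group total = 2.940 × 232 = 682.08.
Efficiency loss = (2.940 − 1) × 232 = 450.08.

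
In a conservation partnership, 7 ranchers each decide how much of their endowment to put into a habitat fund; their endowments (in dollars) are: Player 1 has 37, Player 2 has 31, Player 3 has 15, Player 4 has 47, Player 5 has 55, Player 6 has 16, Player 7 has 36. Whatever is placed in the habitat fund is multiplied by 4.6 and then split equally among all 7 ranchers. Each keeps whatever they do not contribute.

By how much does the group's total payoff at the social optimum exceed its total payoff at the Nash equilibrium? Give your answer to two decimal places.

The private return per contributed unit is 4.6/7 = 0.6571 < 1 for every player regardless of endowment, so the Nash equilibrium is zero contribution and the group total is Σ E_j = 37 + 31 + 15 + 47 + 55 + 16 + 36 = 237.
Each contributed unit returns 4.600 to the group, so the social optimum is full contribution by everyone: group total = 4.600 × 237 = 1090.20.
Efficiency loss = (4.600 − 1) × 237 = 853.20.

853.20 dollars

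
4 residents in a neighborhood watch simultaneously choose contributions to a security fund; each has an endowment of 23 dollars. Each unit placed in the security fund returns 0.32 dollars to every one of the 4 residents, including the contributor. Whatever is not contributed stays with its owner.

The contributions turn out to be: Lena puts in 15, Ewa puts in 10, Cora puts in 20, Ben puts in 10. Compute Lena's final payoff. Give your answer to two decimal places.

25.60 dollars

Total contributed: 15 + 10 + 20 + 10 = 55.
Each receives 0.32 × 55 = 17.60 from the security fund.
Lena keeps 23 − 15 = 8, so Lena's payoff is 8 + 17.60 = 25.60.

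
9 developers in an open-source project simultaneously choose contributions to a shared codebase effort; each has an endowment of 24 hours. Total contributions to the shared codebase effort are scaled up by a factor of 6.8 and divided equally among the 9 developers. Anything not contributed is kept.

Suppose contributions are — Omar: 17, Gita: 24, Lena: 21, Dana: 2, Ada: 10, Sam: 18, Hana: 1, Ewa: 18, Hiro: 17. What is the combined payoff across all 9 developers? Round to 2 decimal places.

958.40 hours

Total contributed: 17 + 24 + 21 + 2 + 10 + 18 + 1 + 18 + 17 = 128; total kept: 9 × 24 − 128 = 88.
The shared codebase effort pays out 6.8 × 128 = 870.40 in aggregate.
Group total = 88 + 870.40 = 958.40.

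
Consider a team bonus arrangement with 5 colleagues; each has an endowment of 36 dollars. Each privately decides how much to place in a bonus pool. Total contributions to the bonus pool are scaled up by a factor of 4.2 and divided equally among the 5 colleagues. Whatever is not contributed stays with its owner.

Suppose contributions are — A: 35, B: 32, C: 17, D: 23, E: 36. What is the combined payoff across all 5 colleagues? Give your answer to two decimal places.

637.60 dollars

Total contributed: 35 + 32 + 17 + 23 + 36 = 143; total kept: 5 × 36 − 143 = 37.
The bonus pool pays out 4.2 × 143 = 600.60 in aggregate.
Group total = 37 + 600.60 = 637.60.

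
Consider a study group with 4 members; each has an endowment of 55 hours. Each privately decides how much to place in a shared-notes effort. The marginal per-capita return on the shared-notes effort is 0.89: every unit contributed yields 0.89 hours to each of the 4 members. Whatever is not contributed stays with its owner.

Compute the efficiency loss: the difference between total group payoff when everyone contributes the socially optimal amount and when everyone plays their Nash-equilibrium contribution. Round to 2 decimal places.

The private return per contributed unit is 0.89 < 1, so contributing 0 is dominant for every player. At the Nash equilibrium everyone keeps their 55, and the group total is 4 × 55 = 220.
Each contributed unit returns 3.560 to the group as a whole (0.89 to each of 4 players), which exceeds 1, so the social optimum is full contribution: group total = 3.560 × 220 = 783.20.
Efficiency loss = 783.20 − 220 = 563.20.

563.20 hours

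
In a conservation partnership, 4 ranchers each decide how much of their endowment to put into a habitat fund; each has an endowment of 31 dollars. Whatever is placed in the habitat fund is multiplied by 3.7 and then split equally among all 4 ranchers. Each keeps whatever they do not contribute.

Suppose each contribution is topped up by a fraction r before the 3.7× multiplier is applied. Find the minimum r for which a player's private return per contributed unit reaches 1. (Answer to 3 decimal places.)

0.081

With matching at rate r, one contributed unit becomes (1 + r) in the habitat fund and returns 3.7 × (1 + r) / 4 to the contributor.
Setting this equal to 1: 1 + r = 4/3.7 = 1.0811.
So the minimum matching rate is r = 1.0811 − 1 = 0.081.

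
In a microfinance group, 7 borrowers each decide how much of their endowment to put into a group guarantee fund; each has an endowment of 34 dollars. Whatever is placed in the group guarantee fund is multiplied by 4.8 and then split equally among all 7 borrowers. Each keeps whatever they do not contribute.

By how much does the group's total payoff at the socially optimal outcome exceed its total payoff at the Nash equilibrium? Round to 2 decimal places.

Each contributed unit returns 4.8/7 = 0.6857 to its contributor — below 1 — so contributing 0 is dominant for every player. At the Nash equilibrium everyone keeps their 34, and the group total is 7 × 34 = 238.
Each contributed unit returns 4.800 to the group as a whole (0.6857 to each of 7 players), which exceeds 1, so the social optimum is full contribution: group total = 4.800 × 238 = 1142.40.
Efficiency loss = 1142.40 − 238 = 904.40.

904.40 dollars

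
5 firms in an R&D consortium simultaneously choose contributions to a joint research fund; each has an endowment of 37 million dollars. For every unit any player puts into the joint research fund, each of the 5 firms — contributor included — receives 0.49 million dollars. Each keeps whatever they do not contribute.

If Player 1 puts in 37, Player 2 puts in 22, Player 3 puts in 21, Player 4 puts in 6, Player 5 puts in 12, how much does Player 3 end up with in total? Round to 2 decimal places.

Total contributed: 37 + 22 + 21 + 6 + 12 = 98.
Each receives 0.49 × 98 = 48.02 from the joint research fund.
Player 3 keeps 37 − 21 = 16, so Player 3's payoff is 16 + 48.02 = 64.02.

64.02 million dollars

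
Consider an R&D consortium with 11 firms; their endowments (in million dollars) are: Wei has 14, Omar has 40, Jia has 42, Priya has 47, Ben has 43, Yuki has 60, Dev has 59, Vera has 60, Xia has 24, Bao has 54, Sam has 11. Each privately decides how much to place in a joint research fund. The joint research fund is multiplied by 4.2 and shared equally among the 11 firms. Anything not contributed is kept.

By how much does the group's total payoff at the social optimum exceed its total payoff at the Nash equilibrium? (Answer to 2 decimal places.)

1452.80 million dollars

The private return per contributed unit is 4.2/11 = 0.3818 < 1 for every player regardless of endowment, so the Nash equilibrium is zero contribution and the group total is Σ E_j = 14 + 40 + 42 + 47 + 43 + 60 + 59 + 60 + 24 + 54 + 11 = 454.
Each contributed unit returns 4.200 to the group, so the social optimum is full contribution by everyone: group total = 4.200 × 454 = 1906.80.
Efficiency loss = (4.200 − 1) × 454 = 1452.80.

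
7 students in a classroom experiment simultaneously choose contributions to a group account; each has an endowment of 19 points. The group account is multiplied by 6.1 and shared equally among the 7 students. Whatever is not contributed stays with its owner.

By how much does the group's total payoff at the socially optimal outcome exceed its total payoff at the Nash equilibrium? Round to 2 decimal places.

678.30 points

Each contributed unit returns 6.1/7 = 0.8714 to its contributor — below 1 — so contributing 0 is dominant for every player. At the Nash equilibrium everyone keeps their 19, and the group total is 7 × 19 = 133.
Each contributed unit returns 6.100 to the group as a whole (0.8714 to each of 7 players), which exceeds 1, so the social optimum is full contribution: group total = 6.100 × 133 = 811.30.
Efficiency loss = 811.30 − 133 = 678.30.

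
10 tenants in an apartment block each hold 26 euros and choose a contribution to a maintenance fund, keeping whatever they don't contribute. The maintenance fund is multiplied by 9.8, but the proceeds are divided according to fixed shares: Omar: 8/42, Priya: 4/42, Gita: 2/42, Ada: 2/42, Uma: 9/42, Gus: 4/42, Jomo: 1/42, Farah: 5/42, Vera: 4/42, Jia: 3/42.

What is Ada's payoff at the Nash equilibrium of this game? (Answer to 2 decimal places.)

62.40 euros

For player j, contributing a unit is worthwhile iff 9.8 × (j's share) ≥ 1, i.e. iff j's share is at least 0.1020.
Omar, Uma and Farah are above the threshold, contributing 26 each; the remaining 7 contribute 0. Total contributed: 78.
Ada keeps 26 and receives 9.8 × 78 × 2/42 = 36.40 from the maintenance fund, for a payoff of 62.40.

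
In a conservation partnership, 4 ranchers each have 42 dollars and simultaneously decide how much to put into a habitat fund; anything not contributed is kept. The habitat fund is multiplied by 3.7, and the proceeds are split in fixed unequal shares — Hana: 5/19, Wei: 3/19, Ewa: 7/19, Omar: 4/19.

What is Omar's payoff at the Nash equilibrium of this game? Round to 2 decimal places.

Each unit j contributes comes back to j as 3.7 × (j's share), so j prefers to contribute only if that share exceeds 1/3.7 = 0.2703; otherwise keeping the unit dominates.
The only share above 0.2703 is Ewa's 7/19, contributing 42; the remaining 3 contribute 0. Total contributed: 42.
Omar keeps 42 and receives 3.7 × 42 × 4/19 = 32.72 from the habitat fund, for a payoff of 74.72.

74.72 dollars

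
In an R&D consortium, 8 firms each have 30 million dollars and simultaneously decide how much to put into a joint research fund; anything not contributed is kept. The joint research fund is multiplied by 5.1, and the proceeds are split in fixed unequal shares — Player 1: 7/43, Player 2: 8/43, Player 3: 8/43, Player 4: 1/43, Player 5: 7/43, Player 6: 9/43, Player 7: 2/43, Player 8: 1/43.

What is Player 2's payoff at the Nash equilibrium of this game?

Each unit j contributes comes back to j as 5.1 × (j's share), so j prefers to contribute only if that share exceeds 1/5.1 = 0.1961; otherwise keeping the unit dominates.
Only Player 6 (9/43) clears that bar, contributing 30; the remaining 7 contribute 0. Total contributed: 30.
Player 2 keeps 30 and receives 5.1 × 30 × 8/43 = 28.47 from the joint research fund, for a payoff of 58.47.

58.47 million dollars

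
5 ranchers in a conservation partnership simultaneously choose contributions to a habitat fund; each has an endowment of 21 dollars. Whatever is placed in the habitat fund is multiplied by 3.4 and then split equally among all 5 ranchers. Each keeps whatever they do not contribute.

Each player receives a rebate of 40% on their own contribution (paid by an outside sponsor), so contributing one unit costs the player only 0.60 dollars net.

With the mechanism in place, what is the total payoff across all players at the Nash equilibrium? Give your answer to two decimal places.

The effective private return per unit is now (3.4/5) / 0.60 = 1.1333 > 1, so every player's dominant strategy flips to full contribution.
So the Nash equilibrium is full contribution by all 5; the group earns 5 × (21 × 0.40 + 3.4 × 21) = 399.00.

399.00 dollars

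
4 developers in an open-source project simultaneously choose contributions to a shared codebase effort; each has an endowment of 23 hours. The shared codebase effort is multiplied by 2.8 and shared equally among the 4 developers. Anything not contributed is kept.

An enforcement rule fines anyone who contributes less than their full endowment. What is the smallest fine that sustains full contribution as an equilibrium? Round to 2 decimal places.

6.90 hours

Given the others contribute fully, the best deviation is to contribute 0 (any partial contribution still incurs the fine and gives up units whose private return 0.7000 is below 1).
Deviating from 23 to 0 saves 23 hours but forfeits the deviator's share of the drop in the shared codebase effort: 2.8/4 × 23 = 16.10.
So the deviation gain is 23 − 16.10 = 6.90, and the fine must be at least 6.90 hours to wipe it out.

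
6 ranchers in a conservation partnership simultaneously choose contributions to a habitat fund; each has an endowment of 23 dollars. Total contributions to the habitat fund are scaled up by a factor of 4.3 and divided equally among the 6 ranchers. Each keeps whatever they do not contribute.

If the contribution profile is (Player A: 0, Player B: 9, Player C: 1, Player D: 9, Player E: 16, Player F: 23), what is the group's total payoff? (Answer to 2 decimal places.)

329.40 dollars

Total contributed: 0 + 9 + 1 + 9 + 16 + 23 = 58; total kept: 6 × 23 − 58 = 80.
The habitat fund pays out 4.3 × 58 = 249.40 in aggregate.
Group total = 80 + 249.40 = 329.40.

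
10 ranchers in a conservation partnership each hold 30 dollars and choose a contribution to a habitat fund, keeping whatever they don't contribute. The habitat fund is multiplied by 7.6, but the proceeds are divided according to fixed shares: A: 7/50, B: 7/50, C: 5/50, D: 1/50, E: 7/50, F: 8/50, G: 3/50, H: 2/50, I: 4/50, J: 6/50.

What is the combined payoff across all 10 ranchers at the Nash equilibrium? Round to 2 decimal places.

Player j's private return per contributed unit is 7.6 × (j's share). Contributing is weakly dominant for j when that share is at least 1/7.6 = 0.1316, and contributing 0 is dominant otherwise.
A, B, E and F are above the threshold, contributing 30 each; the remaining 6 contribute 0. Total contributed: 120.
The habitat fund pays out 7.6 × 120 = 912.00 in total (split across the unequal shares, but the aggregate is all that matters for the group sum).
The 6 free-riders keep 30 each, adding 180. Group total = 180 + 912.00 = 1092.00.

1092.00 dollars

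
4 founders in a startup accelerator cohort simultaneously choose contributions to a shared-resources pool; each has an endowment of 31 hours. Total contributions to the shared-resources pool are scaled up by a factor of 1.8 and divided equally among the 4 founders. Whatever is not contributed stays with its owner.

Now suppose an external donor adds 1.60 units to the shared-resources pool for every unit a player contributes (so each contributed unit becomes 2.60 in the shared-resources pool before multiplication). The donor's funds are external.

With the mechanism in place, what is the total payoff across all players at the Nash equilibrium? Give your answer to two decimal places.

The effective private return per unit is now 1.8 × 2.60 / 4 = 1.1700 > 1, so every player's dominant strategy flips to full contribution.
At the Nash equilibrium everyone contributes 31. Group total payoff = 1.8 × 2.60 × 124 = 580.32.

580.32 hours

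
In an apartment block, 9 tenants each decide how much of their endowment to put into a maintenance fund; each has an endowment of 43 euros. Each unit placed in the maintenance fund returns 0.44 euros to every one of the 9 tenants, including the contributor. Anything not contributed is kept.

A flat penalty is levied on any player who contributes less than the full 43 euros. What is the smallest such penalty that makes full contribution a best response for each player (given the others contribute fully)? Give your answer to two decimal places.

Given the others contribute fully, the best deviation is to contribute 0 (any partial contribution still incurs the fine and gives up units whose private return 0.44 is below 1).
Deviating from 43 to 0 saves 43 euros but forfeits the deviator's share of the drop in the maintenance fund: 0.44 × 43 = 18.92.
So the deviation gain is 43 − 18.92 = 24.08, and the fine must be at least 24.08 euros to wipe it out.

24.08 euros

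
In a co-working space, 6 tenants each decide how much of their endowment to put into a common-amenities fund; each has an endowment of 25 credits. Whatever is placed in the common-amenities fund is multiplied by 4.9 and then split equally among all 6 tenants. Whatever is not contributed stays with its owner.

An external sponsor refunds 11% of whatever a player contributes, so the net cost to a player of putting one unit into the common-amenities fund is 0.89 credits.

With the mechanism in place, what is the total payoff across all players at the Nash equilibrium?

150.00 credits

With the mechanism, a contributed unit returns (4.9/6) / 0.89 = 0.9176 per unit of net cost — still below 1 — so contributing 0 remains dominant for every player.
Everyone keeps their endowment and the group total is 6 × 25 = 150.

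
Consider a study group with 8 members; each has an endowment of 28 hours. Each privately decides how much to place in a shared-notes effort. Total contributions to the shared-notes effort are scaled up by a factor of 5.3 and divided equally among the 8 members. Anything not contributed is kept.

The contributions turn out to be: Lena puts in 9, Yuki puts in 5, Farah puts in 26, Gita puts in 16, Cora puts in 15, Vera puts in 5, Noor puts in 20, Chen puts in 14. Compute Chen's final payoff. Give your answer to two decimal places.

86.88 hours

Total contributed: 9 + 5 + 26 + 16 + 15 + 5 + 20 + 14 = 110.
Each receives 5.3 × 110 / 8 = 72.88 from the shared-notes effort.
Chen keeps 28 − 14 = 14, so Chen's payoff is 14 + 72.88 = 86.88.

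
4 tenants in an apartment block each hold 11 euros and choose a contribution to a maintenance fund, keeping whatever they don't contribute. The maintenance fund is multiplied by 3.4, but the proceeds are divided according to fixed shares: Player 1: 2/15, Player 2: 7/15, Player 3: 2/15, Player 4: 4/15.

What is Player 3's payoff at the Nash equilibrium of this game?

15.99 euros

Each unit j contributes comes back to j as 3.4 × (j's share), so j prefers to contribute only if that share exceeds 1/3.4 = 0.2941; otherwise keeping the unit dominates.
Player 2 alone (share 7/15) is above the threshold, contributing 11; the remaining 3 contribute 0. Total contributed: 11.
Player 3 keeps 11 and receives 3.4 × 11 × 2/15 = 4.99 from the maintenance fund, for a payoff of 15.99.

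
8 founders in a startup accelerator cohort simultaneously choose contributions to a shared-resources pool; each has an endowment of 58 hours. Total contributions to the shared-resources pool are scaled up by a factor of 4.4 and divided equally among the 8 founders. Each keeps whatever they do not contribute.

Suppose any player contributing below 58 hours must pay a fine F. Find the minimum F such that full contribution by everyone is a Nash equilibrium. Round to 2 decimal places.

Given the others contribute fully, the best deviation is to contribute 0 (any partial contribution still incurs the fine and gives up units whose private return 0.5500 is below 1).
Deviating from 58 to 0 saves 58 hours but forfeits the deviator's share of the drop in the shared-resources pool: 4.4/8 × 58 = 31.90.
So the deviation gain is 58 − 31.90 = 26.10, and the fine must be at least 26.10 hours to wipe it out.

26.10 hours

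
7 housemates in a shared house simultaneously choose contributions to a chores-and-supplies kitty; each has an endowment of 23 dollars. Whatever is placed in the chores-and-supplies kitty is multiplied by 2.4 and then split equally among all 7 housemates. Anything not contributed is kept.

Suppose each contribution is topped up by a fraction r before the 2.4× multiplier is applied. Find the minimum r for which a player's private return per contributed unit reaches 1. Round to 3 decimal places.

With matching at rate r, one contributed unit becomes (1 + r) in the chores-and-supplies kitty and returns 2.4 × (1 + r) / 7 to the contributor.
Setting this equal to 1: 1 + r = 7/2.4 = 2.9167.
So the minimum matching rate is r = 2.9167 − 1 = 1.917.

1.917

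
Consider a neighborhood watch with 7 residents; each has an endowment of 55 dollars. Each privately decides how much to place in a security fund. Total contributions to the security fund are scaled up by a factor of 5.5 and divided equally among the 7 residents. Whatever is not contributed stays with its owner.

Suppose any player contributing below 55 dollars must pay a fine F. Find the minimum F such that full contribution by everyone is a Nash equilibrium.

11.79 dollars

Given the others contribute fully, the best deviation is to contribute 0 (any partial contribution still incurs the fine and gives up units whose private return 0.7857 is below 1).
Deviating from 55 to 0 saves 55 dollars but forfeits the deviator's share of the drop in the security fund: 5.5/7 × 55 = 43.21.
So the deviation gain is 55 − 43.21 = 11.79, and the fine must be at least 11.79 dollars to wipe it out.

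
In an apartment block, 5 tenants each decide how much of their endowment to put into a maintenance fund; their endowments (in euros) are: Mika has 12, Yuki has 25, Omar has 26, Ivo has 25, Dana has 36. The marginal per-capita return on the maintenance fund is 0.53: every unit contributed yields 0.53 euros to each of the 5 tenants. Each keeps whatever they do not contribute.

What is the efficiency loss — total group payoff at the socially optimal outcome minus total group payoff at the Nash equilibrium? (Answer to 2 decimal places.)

204.60 euros

The private return per contributed unit is 0.53 < 1 for everyone, so the Nash equilibrium is zero contribution and the group total is Σ E_j = 12 + 25 + 26 + 25 + 36 = 124.
Each contributed unit returns 2.650 to the group, so the social optimum is full contribution by everyone: group total = 2.650 × 124 = 328.60.
Efficiency loss = (2.650 − 1) × 124 = 204.60.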